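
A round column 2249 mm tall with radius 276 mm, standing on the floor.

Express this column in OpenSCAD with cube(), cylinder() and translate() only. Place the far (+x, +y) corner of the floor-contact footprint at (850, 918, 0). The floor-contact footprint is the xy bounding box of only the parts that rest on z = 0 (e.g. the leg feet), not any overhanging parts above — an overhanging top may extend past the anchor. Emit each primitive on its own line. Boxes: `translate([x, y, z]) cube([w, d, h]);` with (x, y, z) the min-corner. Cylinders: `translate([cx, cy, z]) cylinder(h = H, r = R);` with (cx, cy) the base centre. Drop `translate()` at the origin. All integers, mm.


translate([574, 642, 0]) cylinder(h = 2249, r = 276);


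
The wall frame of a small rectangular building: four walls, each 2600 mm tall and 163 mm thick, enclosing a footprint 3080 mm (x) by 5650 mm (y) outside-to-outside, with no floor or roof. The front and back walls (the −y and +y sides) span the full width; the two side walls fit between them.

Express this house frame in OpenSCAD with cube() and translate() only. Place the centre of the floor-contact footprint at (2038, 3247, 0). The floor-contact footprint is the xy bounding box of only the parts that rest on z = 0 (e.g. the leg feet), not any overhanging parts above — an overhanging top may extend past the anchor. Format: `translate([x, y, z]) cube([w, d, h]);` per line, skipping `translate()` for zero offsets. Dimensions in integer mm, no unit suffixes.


translate([498, 422, 0]) cube([3080, 163, 2600]);
translate([498, 5909, 0]) cube([3080, 163, 2600]);
translate([498, 585, 0]) cube([163, 5324, 2600]);
translate([3415, 585, 0]) cube([163, 5324, 2600]);


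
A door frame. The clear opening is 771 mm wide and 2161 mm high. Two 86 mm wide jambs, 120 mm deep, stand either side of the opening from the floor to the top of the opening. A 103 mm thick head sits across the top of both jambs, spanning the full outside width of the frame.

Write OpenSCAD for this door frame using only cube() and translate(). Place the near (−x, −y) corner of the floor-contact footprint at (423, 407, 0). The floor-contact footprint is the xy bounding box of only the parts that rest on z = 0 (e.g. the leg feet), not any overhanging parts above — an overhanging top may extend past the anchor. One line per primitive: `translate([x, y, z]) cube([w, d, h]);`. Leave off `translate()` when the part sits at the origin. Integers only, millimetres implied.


translate([423, 407, 0]) cube([86, 120, 2161]);
translate([1280, 407, 0]) cube([86, 120, 2161]);
translate([423, 407, 2161]) cube([943, 120, 103]);


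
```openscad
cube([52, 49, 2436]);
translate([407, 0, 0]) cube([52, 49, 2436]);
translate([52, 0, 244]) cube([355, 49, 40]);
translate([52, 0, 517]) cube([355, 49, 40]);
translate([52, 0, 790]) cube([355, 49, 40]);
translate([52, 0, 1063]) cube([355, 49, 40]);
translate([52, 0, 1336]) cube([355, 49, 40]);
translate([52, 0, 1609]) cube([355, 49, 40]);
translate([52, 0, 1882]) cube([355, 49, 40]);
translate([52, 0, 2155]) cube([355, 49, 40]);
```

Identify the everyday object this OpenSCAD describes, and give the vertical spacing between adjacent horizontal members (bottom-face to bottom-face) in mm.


A ladder. The rung spacing is 273 mm.

Two tall 52×49 posts with 8 short bars between them — a ladder. Adjacent rungs sit at z = 244 and z = 517, so the spacing is 517 − 244 = 273 mm.


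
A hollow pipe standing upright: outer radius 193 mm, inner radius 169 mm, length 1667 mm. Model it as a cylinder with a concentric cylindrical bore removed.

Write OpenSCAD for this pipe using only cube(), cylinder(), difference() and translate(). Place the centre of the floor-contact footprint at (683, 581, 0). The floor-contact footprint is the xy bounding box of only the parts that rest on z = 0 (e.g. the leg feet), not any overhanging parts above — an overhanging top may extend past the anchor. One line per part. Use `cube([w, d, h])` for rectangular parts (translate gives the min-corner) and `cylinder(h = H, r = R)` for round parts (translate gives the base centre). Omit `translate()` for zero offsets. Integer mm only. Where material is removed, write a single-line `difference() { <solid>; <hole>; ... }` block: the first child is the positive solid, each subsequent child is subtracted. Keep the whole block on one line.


difference() { translate([683, 581, 0]) cylinder(h = 1667, r = 193); translate([683, 581, 0]) cylinder(h = 1667, r = 169); }


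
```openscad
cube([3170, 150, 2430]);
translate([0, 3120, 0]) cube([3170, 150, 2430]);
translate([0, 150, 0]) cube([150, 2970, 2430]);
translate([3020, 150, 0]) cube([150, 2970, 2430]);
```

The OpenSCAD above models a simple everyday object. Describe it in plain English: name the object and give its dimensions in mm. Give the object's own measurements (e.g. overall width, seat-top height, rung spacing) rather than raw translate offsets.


The wall frame of a small rectangular building: four walls, each 2430 mm tall and 150 mm thick, enclosing a footprint 3170 mm (x) by 3270 mm (y) outside-to-outside, with no floor or roof. The front and back walls (the −y and +y sides) span the full width; the two side walls fit between them.


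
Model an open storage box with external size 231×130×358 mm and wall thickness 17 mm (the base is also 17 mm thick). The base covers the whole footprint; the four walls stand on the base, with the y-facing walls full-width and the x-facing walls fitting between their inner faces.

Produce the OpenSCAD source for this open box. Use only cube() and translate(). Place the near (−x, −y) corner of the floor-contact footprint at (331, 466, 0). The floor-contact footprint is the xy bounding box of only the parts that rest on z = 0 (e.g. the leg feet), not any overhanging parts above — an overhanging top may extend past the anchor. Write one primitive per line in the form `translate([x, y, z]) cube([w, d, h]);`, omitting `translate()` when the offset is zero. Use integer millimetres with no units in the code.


translate([331, 466, 0]) cube([231, 130, 17]);
translate([331, 466, 17]) cube([231, 17, 341]);
translate([331, 579, 17]) cube([231, 17, 341]);
translate([331, 483, 17]) cube([17, 96, 341]);
translate([545, 483, 17]) cube([17, 96, 341]);


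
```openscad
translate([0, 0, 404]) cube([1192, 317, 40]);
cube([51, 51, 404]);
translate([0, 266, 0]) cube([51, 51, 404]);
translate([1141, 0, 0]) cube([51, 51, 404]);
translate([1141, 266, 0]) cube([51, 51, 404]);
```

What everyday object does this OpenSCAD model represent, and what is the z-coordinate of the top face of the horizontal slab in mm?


A bench. The seat-top height is 444 mm.

A long slab on four corner posts — a bench. The slab sits at z = 404 with thickness 40, so the top is 404 + 40 = 444 mm.


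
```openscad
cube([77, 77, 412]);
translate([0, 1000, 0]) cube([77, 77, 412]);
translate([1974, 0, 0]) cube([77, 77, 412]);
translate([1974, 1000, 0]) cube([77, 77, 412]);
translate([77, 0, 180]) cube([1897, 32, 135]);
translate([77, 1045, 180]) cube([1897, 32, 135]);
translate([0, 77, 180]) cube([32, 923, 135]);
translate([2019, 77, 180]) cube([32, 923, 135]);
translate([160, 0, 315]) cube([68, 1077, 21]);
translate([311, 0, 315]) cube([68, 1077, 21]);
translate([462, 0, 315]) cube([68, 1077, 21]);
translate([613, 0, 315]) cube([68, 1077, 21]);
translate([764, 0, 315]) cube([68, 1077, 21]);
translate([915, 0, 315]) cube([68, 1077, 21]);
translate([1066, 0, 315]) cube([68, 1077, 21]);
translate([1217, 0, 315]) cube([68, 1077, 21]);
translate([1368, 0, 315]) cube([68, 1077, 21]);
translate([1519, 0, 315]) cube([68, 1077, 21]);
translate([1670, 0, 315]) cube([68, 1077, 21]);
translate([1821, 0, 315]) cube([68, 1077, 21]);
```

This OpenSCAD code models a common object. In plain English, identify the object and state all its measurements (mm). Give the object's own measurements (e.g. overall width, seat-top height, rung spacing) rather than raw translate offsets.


A bed frame 2051 mm long (x) by 1077 mm wide (y). Four 77×77 mm corner posts, 412 mm tall, at the corners of the footprint. Four rails of 32 mm thickness and 135 mm height run between adjacent posts with their undersides at z = 180 mm, their outer faces flush with the outside of the frame (the two x-running rails run between the posts' inner faces; the two y-running rails run between the posts' inner faces). 12 slats, each 68 mm wide (x) and 21 mm thick, lie across the top of the two x-running rails, running the full 1077 mm width of the frame in y; along x they sit between the end posts with a 83 mm gap after the −x posts and between neighbouring slats, leaving 85 mm before the +x posts.


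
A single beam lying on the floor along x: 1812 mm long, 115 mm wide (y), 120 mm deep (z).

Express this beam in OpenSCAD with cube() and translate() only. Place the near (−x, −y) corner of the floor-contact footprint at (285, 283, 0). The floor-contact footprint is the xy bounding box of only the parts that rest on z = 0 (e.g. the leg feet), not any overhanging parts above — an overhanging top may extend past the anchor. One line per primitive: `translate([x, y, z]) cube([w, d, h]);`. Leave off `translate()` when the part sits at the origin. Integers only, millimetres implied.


translate([285, 283, 0]) cube([1812, 115, 120]);


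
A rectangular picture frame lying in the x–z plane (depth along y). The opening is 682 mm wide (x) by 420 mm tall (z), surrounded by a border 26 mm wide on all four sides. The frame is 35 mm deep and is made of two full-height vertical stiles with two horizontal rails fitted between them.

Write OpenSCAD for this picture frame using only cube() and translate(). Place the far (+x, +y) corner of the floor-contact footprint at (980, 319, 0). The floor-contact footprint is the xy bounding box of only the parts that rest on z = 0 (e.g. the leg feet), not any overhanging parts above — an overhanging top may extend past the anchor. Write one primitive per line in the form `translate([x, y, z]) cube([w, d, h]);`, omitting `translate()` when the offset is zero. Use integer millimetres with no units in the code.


translate([246, 284, 0]) cube([26, 35, 472]);
translate([954, 284, 0]) cube([26, 35, 472]);
translate([272, 284, 0]) cube([682, 35, 26]);
translate([272, 284, 446]) cube([682, 35, 26]);


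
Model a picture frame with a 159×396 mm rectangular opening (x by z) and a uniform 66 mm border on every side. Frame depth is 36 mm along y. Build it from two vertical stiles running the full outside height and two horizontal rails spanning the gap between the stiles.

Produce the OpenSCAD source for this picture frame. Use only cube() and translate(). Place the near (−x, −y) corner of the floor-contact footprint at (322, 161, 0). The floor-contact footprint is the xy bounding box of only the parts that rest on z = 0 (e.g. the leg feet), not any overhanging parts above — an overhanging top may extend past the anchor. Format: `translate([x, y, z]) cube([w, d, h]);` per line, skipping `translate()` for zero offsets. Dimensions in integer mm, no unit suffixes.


translate([322, 161, 0]) cube([66, 36, 528]);
translate([547, 161, 0]) cube([66, 36, 528]);
translate([388, 161, 0]) cube([159, 36, 66]);
translate([388, 161, 462]) cube([159, 36, 66]);


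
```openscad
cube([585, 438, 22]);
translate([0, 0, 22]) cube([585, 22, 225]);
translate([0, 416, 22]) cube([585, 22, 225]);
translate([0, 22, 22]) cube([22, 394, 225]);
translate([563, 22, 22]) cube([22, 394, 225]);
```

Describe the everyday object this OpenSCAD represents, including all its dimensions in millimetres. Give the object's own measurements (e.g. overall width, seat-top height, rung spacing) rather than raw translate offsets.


An open-topped rectangular box: outside dimensions 585×438×247 mm, with a uniform wall and base thickness of 22 mm. The base is a full 585×438 slab on the floor; four walls sit on top of the base. The front and back walls (the −y and +y sides) span the full width; the two side walls fit between them.


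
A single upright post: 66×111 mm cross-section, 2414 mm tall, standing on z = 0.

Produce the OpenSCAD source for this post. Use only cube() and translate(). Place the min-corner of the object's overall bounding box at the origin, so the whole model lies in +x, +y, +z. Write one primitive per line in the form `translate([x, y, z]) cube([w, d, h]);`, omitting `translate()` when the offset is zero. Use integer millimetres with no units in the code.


cube([66, 111, 2414]);


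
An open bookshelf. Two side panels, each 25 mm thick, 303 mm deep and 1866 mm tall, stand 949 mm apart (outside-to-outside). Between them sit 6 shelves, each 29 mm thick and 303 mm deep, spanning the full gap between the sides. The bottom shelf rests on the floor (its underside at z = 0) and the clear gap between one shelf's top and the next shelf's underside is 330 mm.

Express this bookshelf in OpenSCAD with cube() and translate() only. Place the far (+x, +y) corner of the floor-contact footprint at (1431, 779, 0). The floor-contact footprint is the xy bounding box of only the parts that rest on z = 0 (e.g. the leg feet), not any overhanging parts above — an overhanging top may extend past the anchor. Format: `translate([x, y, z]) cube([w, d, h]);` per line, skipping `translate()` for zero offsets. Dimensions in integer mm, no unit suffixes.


translate([482, 476, 0]) cube([25, 303, 1866]);
translate([1406, 476, 0]) cube([25, 303, 1866]);
translate([507, 476, 0]) cube([899, 303, 29]);
translate([507, 476, 359]) cube([899, 303, 29]);
translate([507, 476, 718]) cube([899, 303, 29]);
translate([507, 476, 1077]) cube([899, 303, 29]);
translate([507, 476, 1436]) cube([899, 303, 29]);
translate([507, 476, 1795]) cube([899, 303, 29]);


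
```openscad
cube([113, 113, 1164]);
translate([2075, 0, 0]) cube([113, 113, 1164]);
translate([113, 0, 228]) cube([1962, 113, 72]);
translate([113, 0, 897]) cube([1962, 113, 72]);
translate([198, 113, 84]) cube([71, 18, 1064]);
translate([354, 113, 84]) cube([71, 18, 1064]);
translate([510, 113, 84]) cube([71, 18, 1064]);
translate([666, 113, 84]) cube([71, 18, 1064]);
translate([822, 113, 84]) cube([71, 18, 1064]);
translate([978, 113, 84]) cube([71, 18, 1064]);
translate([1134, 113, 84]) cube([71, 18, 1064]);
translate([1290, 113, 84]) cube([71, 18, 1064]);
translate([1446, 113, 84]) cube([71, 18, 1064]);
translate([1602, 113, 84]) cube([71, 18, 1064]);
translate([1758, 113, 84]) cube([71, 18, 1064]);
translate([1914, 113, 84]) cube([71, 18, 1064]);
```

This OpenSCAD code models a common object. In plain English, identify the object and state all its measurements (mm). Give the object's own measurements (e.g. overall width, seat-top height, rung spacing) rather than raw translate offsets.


A fence section. Two 113×113 mm posts, 1164 mm tall, stand on the floor with a clear span of 1962 mm between their inner faces. Two horizontal rails of 113×72 mm section span the gap between the posts with their undersides at z = 228 mm and z = 897 mm, flush with the posts' −y face. 12 pickets, each 71 mm wide, 18 mm thick and 1064 mm tall, are fixed to the +y face of the rails with their bottoms at z = 84 mm, spaced across the span with a 85 mm gap after the −x post and between neighbouring pickets, with 90 mm left before the +x post.


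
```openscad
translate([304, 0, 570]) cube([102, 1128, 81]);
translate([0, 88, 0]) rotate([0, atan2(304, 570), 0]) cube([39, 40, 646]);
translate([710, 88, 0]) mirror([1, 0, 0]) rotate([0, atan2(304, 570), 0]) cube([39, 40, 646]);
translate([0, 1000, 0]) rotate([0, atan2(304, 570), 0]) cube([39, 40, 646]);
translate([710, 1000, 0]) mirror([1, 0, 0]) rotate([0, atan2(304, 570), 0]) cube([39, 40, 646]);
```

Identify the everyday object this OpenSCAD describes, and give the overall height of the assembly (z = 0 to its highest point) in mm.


A sawhorse. The overall height is 651 mm.

A beam across two mirrored pairs of raked legs — a sawhorse. The beam's underside is at z = 570 (matching the legs' vertical rise in atan2(304, 570)) and the beam is 81 mm tall, so its top is at 570 + 81 = 651 mm. The raked legs top out at the beam's underside, so that is the highest point.


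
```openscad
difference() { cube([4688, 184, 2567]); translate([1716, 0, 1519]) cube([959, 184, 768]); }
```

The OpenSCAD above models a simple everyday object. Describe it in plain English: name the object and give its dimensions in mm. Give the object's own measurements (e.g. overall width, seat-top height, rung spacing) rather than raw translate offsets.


A wall 4688 mm long (x), 184 mm thick (y), 2567 mm tall, with a rectangular window opening cut through it. The opening is 959 mm wide and 768 mm tall; its sill is at z = 1519 mm and its near (−x) edge is 1716 mm from the wall's −x end. The opening passes through the full wall thickness.


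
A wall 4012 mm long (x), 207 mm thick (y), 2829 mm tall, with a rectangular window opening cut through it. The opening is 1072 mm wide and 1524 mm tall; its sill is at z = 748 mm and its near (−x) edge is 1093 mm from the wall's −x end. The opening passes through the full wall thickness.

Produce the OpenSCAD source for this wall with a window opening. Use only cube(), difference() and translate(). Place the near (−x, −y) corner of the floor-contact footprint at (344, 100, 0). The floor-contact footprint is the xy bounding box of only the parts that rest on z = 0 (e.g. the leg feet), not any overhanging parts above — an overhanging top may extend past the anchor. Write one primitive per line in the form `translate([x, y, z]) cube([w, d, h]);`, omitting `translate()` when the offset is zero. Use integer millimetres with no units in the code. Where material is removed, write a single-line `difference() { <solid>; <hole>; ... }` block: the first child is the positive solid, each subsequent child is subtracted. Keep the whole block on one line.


difference() { translate([344, 100, 0]) cube([4012, 207, 2829]); translate([1437, 100, 748]) cube([1072, 207, 1524]); }


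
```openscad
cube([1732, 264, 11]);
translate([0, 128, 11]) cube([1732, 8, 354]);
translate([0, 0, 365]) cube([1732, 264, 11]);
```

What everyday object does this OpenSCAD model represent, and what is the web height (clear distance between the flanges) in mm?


An I-beam. The web height is 354 mm.

Two wide flanges with a thin centred web — an I-beam. Overall 376 mm minus two 11 mm flanges gives a web of 376 − 2·11 = 354 mm.


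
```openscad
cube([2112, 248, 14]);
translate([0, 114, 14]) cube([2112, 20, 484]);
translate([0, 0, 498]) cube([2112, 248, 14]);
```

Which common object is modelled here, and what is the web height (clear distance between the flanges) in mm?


An I-beam. The web height is 484 mm.

Two wide flanges with a thin centred web — an I-beam. Overall 512 mm minus two 14 mm flanges gives a web of 512 − 2·14 = 484 mm.


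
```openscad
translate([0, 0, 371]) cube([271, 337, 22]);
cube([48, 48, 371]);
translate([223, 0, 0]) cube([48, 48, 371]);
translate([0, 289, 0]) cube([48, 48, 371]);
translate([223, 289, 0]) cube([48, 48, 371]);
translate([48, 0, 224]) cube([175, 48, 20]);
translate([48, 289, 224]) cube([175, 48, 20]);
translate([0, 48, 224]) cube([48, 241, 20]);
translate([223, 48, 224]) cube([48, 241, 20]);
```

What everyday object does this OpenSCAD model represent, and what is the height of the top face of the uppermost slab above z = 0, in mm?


A stool. The seat height is 393 mm.

A 271×337×22 slab at z = 371 on four corner posts — a stool. The seat top is 371 + 22 = 393 mm.


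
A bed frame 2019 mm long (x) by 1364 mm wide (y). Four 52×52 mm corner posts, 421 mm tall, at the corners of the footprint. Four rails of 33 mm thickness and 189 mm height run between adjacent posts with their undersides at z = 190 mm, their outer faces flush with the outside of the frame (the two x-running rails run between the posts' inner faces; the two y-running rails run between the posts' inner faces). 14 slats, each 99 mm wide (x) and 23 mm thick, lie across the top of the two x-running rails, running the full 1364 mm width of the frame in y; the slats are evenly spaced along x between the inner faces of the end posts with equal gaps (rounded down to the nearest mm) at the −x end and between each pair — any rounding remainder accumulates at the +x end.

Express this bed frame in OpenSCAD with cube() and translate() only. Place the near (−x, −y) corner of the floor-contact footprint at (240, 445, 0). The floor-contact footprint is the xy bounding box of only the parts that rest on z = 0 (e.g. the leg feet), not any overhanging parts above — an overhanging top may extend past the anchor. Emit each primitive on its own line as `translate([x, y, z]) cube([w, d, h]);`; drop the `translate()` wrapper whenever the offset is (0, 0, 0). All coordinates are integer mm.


// slat z = rail_z + rail_h = 190 + 189 = 379
// slat gap = ⌊(1915 − 14·99) / 15⌋ = 35
translate([240, 445, 0]) cube([52, 52, 421]);
translate([240, 1757, 0]) cube([52, 52, 421]);
translate([2207, 445, 0]) cube([52, 52, 421]);
translate([2207, 1757, 0]) cube([52, 52, 421]);
translate([292, 445, 190]) cube([1915, 33, 189]);
translate([292, 1776, 190]) cube([1915, 33, 189]);
translate([240, 497, 190]) cube([33, 1260, 189]);
translate([2226, 497, 190]) cube([33, 1260, 189]);
translate([327, 445, 379]) cube([99, 1364, 23]);
translate([461, 445, 379]) cube([99, 1364, 23]);
translate([595, 445, 379]) cube([99, 1364, 23]);
translate([729, 445, 379]) cube([99, 1364, 23]);
translate([863, 445, 379]) cube([99, 1364, 23]);
translate([997, 445, 379]) cube([99, 1364, 23]);
translate([1131, 445, 379]) cube([99, 1364, 23]);
translate([1265, 445, 379]) cube([99, 1364, 23]);
translate([1399, 445, 379]) cube([99, 1364, 23]);
translate([1533, 445, 379]) cube([99, 1364, 23]);
translate([1667, 445, 379]) cube([99, 1364, 23]);
translate([1801, 445, 379]) cube([99, 1364, 23]);
translate([1935, 445, 379]) cube([99, 1364, 23]);
translate([2069, 445, 379]) cube([99, 1364, 23]);


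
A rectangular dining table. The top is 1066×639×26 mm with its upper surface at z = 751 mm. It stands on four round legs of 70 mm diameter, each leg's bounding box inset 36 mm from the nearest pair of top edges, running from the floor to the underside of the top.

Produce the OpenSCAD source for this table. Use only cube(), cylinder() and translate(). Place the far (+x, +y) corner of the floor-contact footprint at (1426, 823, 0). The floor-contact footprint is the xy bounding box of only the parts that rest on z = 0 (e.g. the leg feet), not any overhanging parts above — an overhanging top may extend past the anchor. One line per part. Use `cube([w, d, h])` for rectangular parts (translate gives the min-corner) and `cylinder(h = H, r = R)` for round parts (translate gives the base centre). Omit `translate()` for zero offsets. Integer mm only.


translate([396, 220, 725]) cube([1066, 639, 26]);
translate([467, 291, 0]) cylinder(h = 725, r = 35);
translate([1391, 291, 0]) cylinder(h = 725, r = 35);
translate([467, 788, 0]) cylinder(h = 725, r = 35);
translate([1391, 788, 0]) cylinder(h = 725, r = 35);


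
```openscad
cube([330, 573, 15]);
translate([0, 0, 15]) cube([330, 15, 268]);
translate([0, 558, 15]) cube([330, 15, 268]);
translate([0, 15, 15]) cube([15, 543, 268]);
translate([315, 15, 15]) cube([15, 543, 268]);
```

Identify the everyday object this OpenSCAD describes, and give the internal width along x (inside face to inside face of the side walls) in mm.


An open box. The internal width is 300 mm.

A 330×573 base slab with four walls standing on it — an open box. The base is 330 mm wide and the walls are 15 mm thick, so the internal width is 330 − 2 × 15 = 300 mm.


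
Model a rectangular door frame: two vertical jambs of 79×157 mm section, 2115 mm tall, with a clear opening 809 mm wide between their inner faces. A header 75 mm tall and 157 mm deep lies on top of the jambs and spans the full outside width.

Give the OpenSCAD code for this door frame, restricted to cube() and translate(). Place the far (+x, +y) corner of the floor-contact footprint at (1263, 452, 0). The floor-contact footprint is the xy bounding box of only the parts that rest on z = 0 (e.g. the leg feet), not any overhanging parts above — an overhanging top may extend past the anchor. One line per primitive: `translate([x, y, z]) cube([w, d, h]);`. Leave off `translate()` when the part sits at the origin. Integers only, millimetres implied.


translate([296, 295, 0]) cube([79, 157, 2115]);
translate([1184, 295, 0]) cube([79, 157, 2115]);
translate([296, 295, 2115]) cube([967, 157, 75]);


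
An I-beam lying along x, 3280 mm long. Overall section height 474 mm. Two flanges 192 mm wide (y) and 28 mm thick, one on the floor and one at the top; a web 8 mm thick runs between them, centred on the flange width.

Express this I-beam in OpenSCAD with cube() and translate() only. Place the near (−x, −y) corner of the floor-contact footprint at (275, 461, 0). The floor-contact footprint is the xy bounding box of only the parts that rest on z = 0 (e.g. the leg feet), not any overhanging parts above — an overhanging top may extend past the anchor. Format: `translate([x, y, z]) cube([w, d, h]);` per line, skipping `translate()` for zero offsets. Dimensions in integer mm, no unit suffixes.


translate([275, 461, 0]) cube([3280, 192, 28]);
translate([275, 553, 28]) cube([3280, 8, 418]);
translate([275, 461, 446]) cube([3280, 192, 28]);


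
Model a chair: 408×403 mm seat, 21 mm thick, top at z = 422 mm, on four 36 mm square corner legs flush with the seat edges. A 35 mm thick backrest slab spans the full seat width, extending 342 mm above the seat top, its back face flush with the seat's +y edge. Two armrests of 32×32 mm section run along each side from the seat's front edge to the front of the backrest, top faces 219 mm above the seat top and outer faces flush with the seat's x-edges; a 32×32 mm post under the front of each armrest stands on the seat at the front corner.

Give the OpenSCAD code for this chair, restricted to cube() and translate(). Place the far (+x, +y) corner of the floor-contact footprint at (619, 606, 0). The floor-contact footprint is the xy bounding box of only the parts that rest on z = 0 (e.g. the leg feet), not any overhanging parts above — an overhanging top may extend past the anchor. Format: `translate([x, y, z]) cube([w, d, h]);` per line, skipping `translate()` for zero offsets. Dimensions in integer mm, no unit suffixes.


translate([211, 203, 401]) cube([408, 403, 21]);
translate([211, 203, 0]) cube([36, 36, 401]);
translate([583, 203, 0]) cube([36, 36, 401]);
translate([211, 570, 0]) cube([36, 36, 401]);
translate([583, 570, 0]) cube([36, 36, 401]);
translate([211, 571, 422]) cube([408, 35, 342]);
translate([211, 203, 609]) cube([32, 368, 32]);
translate([587, 203, 609]) cube([32, 368, 32]);
translate([211, 203, 422]) cube([32, 32, 187]);
translate([587, 203, 422]) cube([32, 32, 187]);


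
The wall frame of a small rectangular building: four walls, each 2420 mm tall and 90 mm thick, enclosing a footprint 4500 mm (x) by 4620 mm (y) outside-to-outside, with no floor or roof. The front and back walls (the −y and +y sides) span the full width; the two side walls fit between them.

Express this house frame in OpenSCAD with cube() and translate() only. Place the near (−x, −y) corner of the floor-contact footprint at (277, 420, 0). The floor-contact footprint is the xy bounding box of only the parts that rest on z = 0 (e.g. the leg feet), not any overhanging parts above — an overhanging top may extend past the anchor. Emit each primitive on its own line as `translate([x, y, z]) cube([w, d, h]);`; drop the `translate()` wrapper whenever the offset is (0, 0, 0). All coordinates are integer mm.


translate([277, 420, 0]) cube([4500, 90, 2420]);
translate([277, 4950, 0]) cube([4500, 90, 2420]);
translate([277, 510, 0]) cube([90, 4440, 2420]);
translate([4687, 510, 0]) cube([90, 4440, 2420]);


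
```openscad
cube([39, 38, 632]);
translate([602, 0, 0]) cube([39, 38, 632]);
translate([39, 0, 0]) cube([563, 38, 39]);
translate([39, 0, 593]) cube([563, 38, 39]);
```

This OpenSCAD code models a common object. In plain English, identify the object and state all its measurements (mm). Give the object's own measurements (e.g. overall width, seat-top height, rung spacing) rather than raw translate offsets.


A rectangular picture frame lying in the x–z plane (depth along y). The opening is 563 mm wide (x) by 554 mm tall (z), surrounded by a border 39 mm wide on all four sides. The frame is 38 mm deep and is made of two full-height vertical stiles with two horizontal rails fitted between them.


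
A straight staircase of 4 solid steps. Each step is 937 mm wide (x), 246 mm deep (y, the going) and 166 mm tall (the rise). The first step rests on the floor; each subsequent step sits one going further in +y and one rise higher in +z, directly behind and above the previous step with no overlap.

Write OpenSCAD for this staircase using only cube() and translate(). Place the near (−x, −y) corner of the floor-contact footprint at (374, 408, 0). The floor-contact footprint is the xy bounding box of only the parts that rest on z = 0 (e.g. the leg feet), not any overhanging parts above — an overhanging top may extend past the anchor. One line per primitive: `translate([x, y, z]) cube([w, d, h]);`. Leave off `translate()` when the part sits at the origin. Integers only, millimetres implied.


translate([374, 408, 0]) cube([937, 246, 166]);
translate([374, 654, 166]) cube([937, 246, 166]);
translate([374, 900, 332]) cube([937, 246, 166]);
translate([374, 1146, 498]) cube([937, 246, 166]);


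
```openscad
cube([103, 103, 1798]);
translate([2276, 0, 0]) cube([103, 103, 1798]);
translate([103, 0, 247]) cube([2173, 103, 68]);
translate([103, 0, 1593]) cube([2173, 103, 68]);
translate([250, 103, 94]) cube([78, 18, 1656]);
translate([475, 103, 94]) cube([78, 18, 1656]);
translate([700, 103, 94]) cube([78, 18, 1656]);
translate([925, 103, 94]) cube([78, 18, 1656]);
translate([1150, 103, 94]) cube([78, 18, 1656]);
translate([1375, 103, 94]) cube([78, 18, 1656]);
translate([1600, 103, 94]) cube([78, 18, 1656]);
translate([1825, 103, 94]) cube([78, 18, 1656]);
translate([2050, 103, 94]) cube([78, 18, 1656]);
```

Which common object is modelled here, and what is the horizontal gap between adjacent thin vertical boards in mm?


A fence section. The picket gap is 147 mm.

Two posts, two rails, 9 pickets — a fence section. Span 2173 mm holds 9 pickets of 78 mm with 10 equal gaps: ⌊(2173 − 9·78) / 10⌋ = 147 mm.


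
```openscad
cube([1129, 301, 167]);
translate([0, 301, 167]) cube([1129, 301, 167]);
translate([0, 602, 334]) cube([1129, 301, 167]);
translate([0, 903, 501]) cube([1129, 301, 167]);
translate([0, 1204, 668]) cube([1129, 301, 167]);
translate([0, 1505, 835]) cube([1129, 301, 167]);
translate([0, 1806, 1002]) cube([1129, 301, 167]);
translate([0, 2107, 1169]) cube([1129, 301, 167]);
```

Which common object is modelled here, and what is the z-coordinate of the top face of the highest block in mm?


A staircase. The total rise is 1336 mm.

8 identical blocks, each offset up and back from the previous — a staircase. Each step is 167 mm tall and there are 8 of them, so the total rise is 8 × 167 = 1336 mm.


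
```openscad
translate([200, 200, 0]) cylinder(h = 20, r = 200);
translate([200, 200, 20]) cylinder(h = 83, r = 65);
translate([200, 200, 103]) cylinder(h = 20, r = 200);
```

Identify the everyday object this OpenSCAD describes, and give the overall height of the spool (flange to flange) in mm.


A spool. The overall height is 123 mm.

Three coaxial cylinders, large–small–large — a spool. Two 20 mm flanges and a 83 mm core give 20 + 83 + 20 = 123 mm.


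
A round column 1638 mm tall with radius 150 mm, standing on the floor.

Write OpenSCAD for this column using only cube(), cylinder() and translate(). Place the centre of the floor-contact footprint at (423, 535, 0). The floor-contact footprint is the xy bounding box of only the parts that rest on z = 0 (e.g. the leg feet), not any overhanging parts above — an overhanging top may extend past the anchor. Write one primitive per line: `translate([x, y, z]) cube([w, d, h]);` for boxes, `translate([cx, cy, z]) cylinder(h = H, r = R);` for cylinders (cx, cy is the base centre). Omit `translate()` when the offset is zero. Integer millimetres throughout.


translate([423, 535, 0]) cylinder(h = 1638, r = 150);


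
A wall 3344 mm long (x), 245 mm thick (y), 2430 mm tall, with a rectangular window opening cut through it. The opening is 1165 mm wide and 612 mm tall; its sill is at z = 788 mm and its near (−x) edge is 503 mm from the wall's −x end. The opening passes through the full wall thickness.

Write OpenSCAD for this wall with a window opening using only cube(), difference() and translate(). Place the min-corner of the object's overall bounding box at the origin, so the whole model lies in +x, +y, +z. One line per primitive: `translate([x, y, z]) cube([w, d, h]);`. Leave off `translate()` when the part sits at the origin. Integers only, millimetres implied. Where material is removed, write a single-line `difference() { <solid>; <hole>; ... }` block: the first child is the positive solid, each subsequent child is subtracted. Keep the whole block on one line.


difference() { cube([3344, 245, 2430]); translate([503, 0, 788]) cube([1165, 245, 612]); }


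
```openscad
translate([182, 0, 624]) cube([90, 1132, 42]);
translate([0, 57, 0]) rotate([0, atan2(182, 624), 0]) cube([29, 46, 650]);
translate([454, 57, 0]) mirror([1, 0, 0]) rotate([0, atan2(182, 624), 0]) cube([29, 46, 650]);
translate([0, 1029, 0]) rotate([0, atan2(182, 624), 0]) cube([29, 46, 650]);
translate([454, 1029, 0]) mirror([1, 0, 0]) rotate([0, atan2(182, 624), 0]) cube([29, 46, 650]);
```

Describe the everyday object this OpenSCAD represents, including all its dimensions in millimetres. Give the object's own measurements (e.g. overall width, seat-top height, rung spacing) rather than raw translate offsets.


A sawhorse. A 90×1132×42 mm beam (x, y, z) sits on two A-frame leg pairs. Each pair is two raked legs of 29×46 mm section (46 mm along y) splaying symmetrically in x. Each leg rises 624 mm vertically over 182 mm of horizontal reach and is 650 mm long along its own axis. Every leg's outer bottom edge rests on the floor and its outer top edge meets a bottom edge of the beam — the left legs (tilting toward +x) meet the beam's −x bottom edge, the right legs (their mirror images, tilting toward −x) meet its +x bottom edge — so the leg tops tuck under the beam, the beam's underside is 624 mm above the floor, and the feet are 454 mm apart outside-to-outside with the beam centred between them. The two leg pairs are set in 57 mm from either end of the beam.


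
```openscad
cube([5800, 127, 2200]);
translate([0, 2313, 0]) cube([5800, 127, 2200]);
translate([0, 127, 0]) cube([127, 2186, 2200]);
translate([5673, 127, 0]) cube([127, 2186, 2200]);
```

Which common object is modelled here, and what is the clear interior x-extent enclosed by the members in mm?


A house (or room) frame. The interior width is 5546 mm.

Four 2200 mm walls enclosing a rectangle with no floor or roof — a room or house frame. Outside width is 5800 mm and wall thickness is 127 mm, so the interior width is 5800 − 2 × 127 = 5546 mm.


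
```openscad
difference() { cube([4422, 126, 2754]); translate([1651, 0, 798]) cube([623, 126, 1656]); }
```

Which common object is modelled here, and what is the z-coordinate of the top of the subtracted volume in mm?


A wall with a window opening. The window head height is 2454 mm.

A wall with a rectangular opening subtracted — a window. Sill at z = 798, opening 1656 mm tall, so the head is at 798 + 1656 = 2454 mm.


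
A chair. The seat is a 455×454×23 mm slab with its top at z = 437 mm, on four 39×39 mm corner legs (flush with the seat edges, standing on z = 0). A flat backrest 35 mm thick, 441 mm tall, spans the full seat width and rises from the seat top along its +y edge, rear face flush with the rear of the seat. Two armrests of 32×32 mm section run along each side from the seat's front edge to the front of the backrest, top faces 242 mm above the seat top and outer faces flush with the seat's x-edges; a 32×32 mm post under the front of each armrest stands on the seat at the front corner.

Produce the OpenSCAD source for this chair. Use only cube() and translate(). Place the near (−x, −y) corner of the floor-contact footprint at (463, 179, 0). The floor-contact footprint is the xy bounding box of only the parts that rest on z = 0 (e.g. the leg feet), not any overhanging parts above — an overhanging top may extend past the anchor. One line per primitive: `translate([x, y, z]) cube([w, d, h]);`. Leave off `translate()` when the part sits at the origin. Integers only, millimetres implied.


translate([463, 179, 414]) cube([455, 454, 23]);
translate([463, 179, 0]) cube([39, 39, 414]);
translate([879, 179, 0]) cube([39, 39, 414]);
translate([463, 594, 0]) cube([39, 39, 414]);
translate([879, 594, 0]) cube([39, 39, 414]);
translate([463, 598, 437]) cube([455, 35, 441]);
translate([463, 179, 647]) cube([32, 419, 32]);
translate([886, 179, 647]) cube([32, 419, 32]);
translate([463, 179, 437]) cube([32, 32, 210]);
translate([886, 179, 437]) cube([32, 32, 210]);


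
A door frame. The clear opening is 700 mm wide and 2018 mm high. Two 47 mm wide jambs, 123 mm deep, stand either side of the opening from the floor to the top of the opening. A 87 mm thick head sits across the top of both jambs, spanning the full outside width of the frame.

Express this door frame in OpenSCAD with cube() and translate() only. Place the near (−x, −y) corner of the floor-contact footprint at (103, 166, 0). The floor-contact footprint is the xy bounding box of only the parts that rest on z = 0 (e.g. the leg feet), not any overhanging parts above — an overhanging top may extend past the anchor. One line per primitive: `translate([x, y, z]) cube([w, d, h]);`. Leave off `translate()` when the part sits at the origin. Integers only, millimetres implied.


translate([103, 166, 0]) cube([47, 123, 2018]);
translate([850, 166, 0]) cube([47, 123, 2018]);
translate([103, 166, 2018]) cube([794, 123, 87]);


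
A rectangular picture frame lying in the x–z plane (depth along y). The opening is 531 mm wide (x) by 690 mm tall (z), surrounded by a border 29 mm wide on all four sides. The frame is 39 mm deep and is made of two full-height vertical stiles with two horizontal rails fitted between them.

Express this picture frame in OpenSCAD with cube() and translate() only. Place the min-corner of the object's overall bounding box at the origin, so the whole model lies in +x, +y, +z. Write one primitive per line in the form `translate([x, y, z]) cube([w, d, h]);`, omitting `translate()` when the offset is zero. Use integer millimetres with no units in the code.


cube([29, 39, 748]);
translate([560, 0, 0]) cube([29, 39, 748]);
translate([29, 0, 0]) cube([531, 39, 29]);
translate([29, 0, 719]) cube([531, 39, 29]);


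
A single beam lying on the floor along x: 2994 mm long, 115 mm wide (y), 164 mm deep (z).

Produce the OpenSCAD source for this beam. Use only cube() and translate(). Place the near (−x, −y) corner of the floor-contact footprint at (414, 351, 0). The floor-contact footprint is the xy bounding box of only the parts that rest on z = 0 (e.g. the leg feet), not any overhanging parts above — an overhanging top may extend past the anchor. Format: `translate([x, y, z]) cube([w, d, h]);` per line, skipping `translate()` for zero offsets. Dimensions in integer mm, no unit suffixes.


translate([414, 351, 0]) cube([2994, 115, 164]);


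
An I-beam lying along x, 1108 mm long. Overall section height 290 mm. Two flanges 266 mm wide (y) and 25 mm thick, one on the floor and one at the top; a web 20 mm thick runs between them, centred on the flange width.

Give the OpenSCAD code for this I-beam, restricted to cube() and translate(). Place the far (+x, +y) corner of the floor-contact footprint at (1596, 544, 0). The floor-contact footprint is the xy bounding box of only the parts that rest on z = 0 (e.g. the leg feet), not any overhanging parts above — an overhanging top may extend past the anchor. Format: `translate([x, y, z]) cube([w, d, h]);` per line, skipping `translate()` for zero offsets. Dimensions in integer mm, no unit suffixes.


translate([488, 278, 0]) cube([1108, 266, 25]);
translate([488, 401, 25]) cube([1108, 20, 240]);
translate([488, 278, 265]) cube([1108, 266, 25]);
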